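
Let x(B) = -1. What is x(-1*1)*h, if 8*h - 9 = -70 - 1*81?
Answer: 71/4 ≈ 17.750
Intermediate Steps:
h = -71/4 (h = 9/8 + (-70 - 1*81)/8 = 9/8 + (-70 - 81)/8 = 9/8 + (⅛)*(-151) = 9/8 - 151/8 = -71/4 ≈ -17.750)
x(-1*1)*h = -1*(-71/4) = 71/4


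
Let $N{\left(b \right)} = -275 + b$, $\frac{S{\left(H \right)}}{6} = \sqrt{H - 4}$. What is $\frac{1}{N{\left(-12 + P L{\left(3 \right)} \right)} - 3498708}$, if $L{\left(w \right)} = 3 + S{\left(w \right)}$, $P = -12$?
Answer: $- \frac{3499031}{12243217944145} + \frac{72 i}{12243217944145} \approx -2.8579 \cdot 10^{-7} + 5.8808 \cdot 10^{-12} i$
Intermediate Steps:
$S{\left(H \right)} = 6 \sqrt{-4 + H}$ ($S{\left(H \right)} = 6 \sqrt{H - 4} = 6 \sqrt{-4 + H}$)
$L{\left(w \right)} = 3 + 6 \sqrt{-4 + w}$
$\frac{1}{N{\left(-12 + P L{\left(3 \right)} \right)} - 3498708} = \frac{1}{\left(-275 - \left(12 + 12 \left(3 + 6 \sqrt{-4 + 3}\right)\right)\right) - 3498708} = \frac{1}{\left(-275 - \left(12 + 12 \left(3 + 6 \sqrt{-1}\right)\right)\right) - 3498708} = \frac{1}{\left(-275 - \left(12 + 12 \left(3 + 6 i\right)\right)\right) - 3498708} = \frac{1}{\left(-275 - \left(48 + 72 i\right)\right) - 3498708} = \frac{1}{\left(-323 - 72 i\right) - 3498708} = \frac{1}{-3499031 - 72 i} = \frac{-3499031 + 72 i}{12243217944145}$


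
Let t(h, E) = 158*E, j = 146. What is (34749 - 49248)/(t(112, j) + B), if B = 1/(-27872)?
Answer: -404116128/642951295 ≈ -0.62853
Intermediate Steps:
B = -1/27872 ≈ -3.5878e-5
(34749 - 49248)/(t(112, j) + B) = (34749 - 49248)/(158*146 - 1/27872) = -14499/(23068 - 1/27872) = -14499/642951295/27872 = -14499*27872/642951295 = -404116128/642951295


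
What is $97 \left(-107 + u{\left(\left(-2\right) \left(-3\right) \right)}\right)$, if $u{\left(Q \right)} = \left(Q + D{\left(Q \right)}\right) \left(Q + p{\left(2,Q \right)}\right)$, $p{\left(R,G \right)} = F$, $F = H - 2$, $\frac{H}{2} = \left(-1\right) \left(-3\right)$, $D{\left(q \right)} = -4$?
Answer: $-8439$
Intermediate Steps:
$H = 6$ ($H = 2 \left(\left(-1\right) \left(-3\right)\right) = 2 \cdot 3 = 6$)
$F = 4$ ($F = 6 - 2 = 4$)
$p{\left(R,G \right)} = 4$
$u{\left(Q \right)} = \left(-4 + Q\right) \left(4 + Q\right)$ ($u{\left(Q \right)} = \left(Q - 4\right) \left(Q + 4\right) = \left(-4 + Q\right) \left(4 + Q\right)$)
$97 \left(-107 + u{\left(\left(-2\right) \left(-3\right) \right)}\right) = 97 \left(-107 - \left(16 - \left(\left(-2\right) \left(-3\right)\right)^{2}\right)\right) = 97 \left(-107 - \left(16 - 6^{2}\right)\right) = 97 \left(-107 + \left(-16 + 36\right)\right) = 97 \left(-107 + 20\right) = 97 \left(-87\right) = -8439$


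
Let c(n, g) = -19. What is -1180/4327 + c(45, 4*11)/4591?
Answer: -5499593/19865257 ≈ -0.27684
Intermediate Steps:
-1180/4327 + c(45, 4*11)/4591 = -1180/4327 - 19/4591 = -5499593/19865257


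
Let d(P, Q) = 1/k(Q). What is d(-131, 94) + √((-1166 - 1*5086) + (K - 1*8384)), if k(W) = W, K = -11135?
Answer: 1/94 + I*√25771 ≈ 0.010638 + 160.53*I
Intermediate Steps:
d(P, Q) = 1/Q
d(-131, 94) + √((-1166 - 1*5086) + (K - 1*8384)) = 1/94 + √((-1166 - 1*5086) + (-11135 - 1*8384)) = 1/94 + √((-1166 - 5086) + (-11135 - 8384)) = 1/94 + √(-6252 - 19519) = 1/94 + √(-25771) = 1/94 + I*√25771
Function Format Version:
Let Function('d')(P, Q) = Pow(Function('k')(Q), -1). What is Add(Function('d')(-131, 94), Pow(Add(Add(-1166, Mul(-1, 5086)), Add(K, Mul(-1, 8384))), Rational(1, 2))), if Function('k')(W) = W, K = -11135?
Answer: Add(Rational(1, 94), Mul(I, Pow(25771, Rational(1, 2)))) ≈ Add(0.010638, Mul(160.53, I))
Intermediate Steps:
Function('d')(P, Q) = Pow(Q, -1)
Add(Function('d')(-131, 94), Pow(Add(Add(-1166, Mul(-1, 5086)), Add(K, Mul(-1, 8384))), Rational(1, 2))) = Add(Pow(94, -1), Pow(Add(Add(-1166, Mul(-1, 5086)), Add(-11135, Mul(-1, 8384))), Rational(1, 2))) = Add(Rational(1, 94), Pow(Add(Add(-1166, -5086), Add(-11135, -8384)), Rational(1, 2))) = Add(Rational(1, 94), Pow(Add(-6252, -19519), Rational(1, 2))) = Add(Rational(1, 94), Pow(-25771, Rational(1, 2))) = Add(Rational(1, 94), Mul(I, Pow(25771, Rational(1, 2))))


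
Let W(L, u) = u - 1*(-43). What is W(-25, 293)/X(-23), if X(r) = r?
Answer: -336/23 ≈ -14.609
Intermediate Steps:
W(L, u) = 43 + u (W(L, u) = u + 43 = 43 + u)
W(-25, 293)/X(-23) = (43 + 293)/(-23) = 336*(-1/23) = -336/23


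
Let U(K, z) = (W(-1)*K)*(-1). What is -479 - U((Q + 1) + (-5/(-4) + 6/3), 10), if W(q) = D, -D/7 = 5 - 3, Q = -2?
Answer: -1021/2 ≈ -510.50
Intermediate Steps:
D = -14 (D = -7*(5 - 3) = -7*2 = -14)
W(q) = -14
U(K, z) = 14*K (U(K, z) = -14*K*(-1) = 14*K)
-479 - U((Q + 1) + (-5/(-4) + 6/3), 10) = -479 - 14*((-2 + 1) + (-5/(-4) + 6/3)) = -479 - 14*(-1 + (-5*(-¼) + 6*(⅓))) = -479 - 14*(-1 + (5/4 + 2)) = -479 - 14*(-1 + 13/4) = -479 - 14*9/4 = -479 - 1*63/2 = -479 - 63/2 = -1021/2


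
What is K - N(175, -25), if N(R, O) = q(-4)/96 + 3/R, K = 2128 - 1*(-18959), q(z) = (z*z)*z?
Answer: 11071016/525 ≈ 21088.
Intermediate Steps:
q(z) = z³ (q(z) = z²*z = z³)
K = 21087 (K = 2128 + 18959 = 21087)
N(R, O) = -⅔ + 3/R (N(R, O) = (-4)³/96 + 3/R = -64*1/96 + 3/R = -⅔ + 3/R)
K - N(175, -25) = 21087 - (-⅔ + 3/175) = 21087 - 1*(-341/525) = 21087 + 341/525 = 11071016/525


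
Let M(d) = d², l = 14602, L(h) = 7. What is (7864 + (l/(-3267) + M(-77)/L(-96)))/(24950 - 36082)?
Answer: -28444235/36368244 ≈ -0.78212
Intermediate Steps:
(7864 + (l/(-3267) + M(-77)/L(-96)))/(24950 - 36082) = (7864 + (14602/(-3267) + (-77)²/7))/(24950 - 36082) = (7864 + (14602*(-1/3267) + 5929*(⅐)))/(-11132) = (7864 + (-14602/3267 + 847))*(-1/11132) = (7864 + 2752547/3267)*(-1/11132) = (28444235/3267)*(-1/11132) = -28444235/36368244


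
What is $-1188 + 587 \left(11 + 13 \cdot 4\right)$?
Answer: $35793$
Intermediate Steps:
$-1188 + 587 \left(11 + 13 \cdot 4\right) = -1188 + 587 \left(11 + 52\right) = -1188 + 587 \cdot 63 = -1188 + 36981 = 35793$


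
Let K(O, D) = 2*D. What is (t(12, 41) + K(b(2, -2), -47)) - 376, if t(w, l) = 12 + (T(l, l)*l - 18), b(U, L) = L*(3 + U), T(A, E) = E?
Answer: 1205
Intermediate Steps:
t(w, l) = -6 + l² (t(w, l) = 12 + (l*l - 18) = 12 + (l² - 18) = 12 + (-18 + l²) = -6 + l²)
(t(12, 41) + K(b(2, -2), -47)) - 376 = ((-6 + 41²) + 2*(-47)) - 376 = ((-6 + 1681) - 94) - 376 = (1675 - 94) - 376 = 1581 - 376 = 1205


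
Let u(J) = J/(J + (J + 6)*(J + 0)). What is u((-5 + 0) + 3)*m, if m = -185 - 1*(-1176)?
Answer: 991/5 ≈ 198.20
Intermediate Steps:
m = 991 (m = -185 + 1176 = 991)
u(J) = J/(J + J*(6 + J)) (u(J) = J/(J + (6 + J)*J) = J/(J + J*(6 + J)))
u((-5 + 0) + 3)*m = 991/(7 + ((-5 + 0) + 3)) = 991/(7 + (-5 + 3)) = 991/(7 - 2) = 991/5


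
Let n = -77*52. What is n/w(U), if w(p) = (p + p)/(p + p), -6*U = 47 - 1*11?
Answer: -4004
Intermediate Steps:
U = -6 (U = -(47 - 1*11)/6 = -(47 - 11)/6 = -⅙*36 = -6)
w(p) = 1 (w(p) = (2*p)/((2*p)) = (2*p)*(1/(2*p)) = 1)
n = -4004
n/w(U) = -4004/1 = -4004*1 = -4004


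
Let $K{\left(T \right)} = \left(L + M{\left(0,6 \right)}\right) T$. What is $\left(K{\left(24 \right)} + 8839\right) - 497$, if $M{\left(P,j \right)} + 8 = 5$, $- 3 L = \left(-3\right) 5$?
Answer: $8390$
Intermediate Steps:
$L = 5$ ($L = - \frac{\left(-3\right) 5}{3} = \left(- \frac{1}{3}\right) \left(-15\right) = 5$)
$M{\left(P,j \right)} = -3$ ($M{\left(P,j \right)} = -8 + 5 = -3$)
$K{\left(T \right)} = 2 T$ ($K{\left(T \right)} = \left(5 - 3\right) T = 2 T$)
$\left(K{\left(24 \right)} + 8839\right) - 497 = \left(2 \cdot 24 + 8839\right) - 497 = \left(48 + 8839\right) - 497 = 8887 - 497 = 8390$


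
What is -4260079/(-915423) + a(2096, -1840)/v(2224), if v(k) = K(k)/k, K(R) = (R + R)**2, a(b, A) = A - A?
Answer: 4260079/915423 ≈ 4.6537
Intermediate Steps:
a(b, A) = 0
K(R) = 4*R**2 (K(R) = (2*R)**2 = 4*R**2)
v(k) = 4*k (v(k) = (4*k**2)/k = 4*k)
-4260079/(-915423) + a(2096, -1840)/v(2224) = -4260079/(-915423) + 0/((4*2224)) = -4260079*(-1/915423) + 0/8896 = 4260079/915423 + 0*(1/8896) = 4260079/915423 + 0 = 4260079/915423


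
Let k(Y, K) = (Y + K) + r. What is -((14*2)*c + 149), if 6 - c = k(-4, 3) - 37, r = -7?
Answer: -1577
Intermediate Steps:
k(Y, K) = -7 + K + Y (k(Y, K) = (Y + K) - 7 = (K + Y) - 7 = -7 + K + Y)
c = 51 (c = 6 - ((-7 + 3 - 4) - 37) = 6 - (-8 - 37) = 6 - 1*(-45) = 6 + 45 = 51)
-((14*2)*c + 149) = -((14*2)*51 + 149) = -(28*51 + 149) = -(1428 + 149) = -1*1577 = -1577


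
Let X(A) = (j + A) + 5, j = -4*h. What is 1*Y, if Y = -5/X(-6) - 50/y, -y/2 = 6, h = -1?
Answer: 5/2 ≈ 2.5000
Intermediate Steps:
y = -12 (y = -2*6 = -12)
j = 4 (j = -4*(-1) = 4)
X(A) = 9 + A (X(A) = (4 + A) + 5 = 9 + A)
Y = 5/2 (Y = -5/(9 - 6) - 50/(-12) = -5/3 - 50*(-1/12) = -5*⅓ + 25/6 = -5/3 + 25/6 = 5/2 ≈ 2.5000)
1*Y = 1*(5/2) = 5/2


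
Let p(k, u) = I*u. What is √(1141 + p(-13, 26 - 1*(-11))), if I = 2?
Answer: 9*√15 ≈ 34.857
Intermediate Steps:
p(k, u) = 2*u
√(1141 + p(-13, 26 - 1*(-11))) = √(1141 + 2*(26 - 1*(-11))) = √(1141 + 2*(26 + 11)) = √(1141 + 2*37) = √(1141 + 74) = √1215 = 9*√15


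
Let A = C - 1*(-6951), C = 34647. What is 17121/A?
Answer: 5707/13866 ≈ 0.41158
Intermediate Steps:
A = 41598 (A = 34647 - 1*(-6951) = 34647 + 6951 = 41598)
17121/A = 17121/41598 = 17121*(1/41598) = 5707/13866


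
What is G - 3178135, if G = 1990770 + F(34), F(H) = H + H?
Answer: -1187297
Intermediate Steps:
F(H) = 2*H
G = 1990838 (G = 1990770 + 2*34 = 1990770 + 68 = 1990838)
G - 3178135 = 1990838 - 3178135 = -1187297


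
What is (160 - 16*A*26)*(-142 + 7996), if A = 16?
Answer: -51019584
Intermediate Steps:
(160 - 16*A*26)*(-142 + 7996) = (160 - 16*16*26)*(-142 + 7996) = (160 - 256*26)*7854 = (160 - 6656)*7854 = -6496*7854 = -51019584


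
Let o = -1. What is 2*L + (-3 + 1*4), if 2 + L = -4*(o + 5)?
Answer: -35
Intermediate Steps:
L = -18 (L = -2 - 4*(-1 + 5) = -2 - 4*4 = -2 - 16 = -18)
2*L + (-3 + 1*4) = 2*(-18) + (-3 + 1*4) = -36 + (-3 + 4) = -36 + 1 = -35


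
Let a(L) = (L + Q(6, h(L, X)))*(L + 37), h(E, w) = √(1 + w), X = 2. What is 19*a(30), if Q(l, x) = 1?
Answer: 39463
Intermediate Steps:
a(L) = (1 + L)*(37 + L) (a(L) = (L + 1)*(L + 37) = (1 + L)*(37 + L))
19*a(30) = 19*(37 + 30² + 38*30) = 19*(37 + 900 + 1140) = 19*2077 = 39463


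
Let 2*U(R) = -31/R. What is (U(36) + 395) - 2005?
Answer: -115951/72 ≈ -1610.4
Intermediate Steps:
U(R) = -31/(2*R) (U(R) = (-31/R)/2 = -31/(2*R))
(U(36) + 395) - 2005 = (-31/2/36 + 395) - 2005 = (-31/2*1/36 + 395) - 2005 = (-31/72 + 395) - 2005 = 28409/72 - 2005 = -115951/72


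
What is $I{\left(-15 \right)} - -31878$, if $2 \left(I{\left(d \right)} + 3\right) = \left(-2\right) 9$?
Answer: $31866$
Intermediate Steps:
$I{\left(d \right)} = -12$ ($I{\left(d \right)} = -3 + \frac{\left(-2\right) 9}{2} = -3 + \frac{1}{2} \left(-18\right) = -3 - 9 = -12$)
$I{\left(-15 \right)} - -31878 = -12 - -31878 = -12 + 31878 = 31866$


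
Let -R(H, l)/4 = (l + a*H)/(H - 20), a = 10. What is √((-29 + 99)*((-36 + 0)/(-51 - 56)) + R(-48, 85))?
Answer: 5*√41837/1819 ≈ 0.56223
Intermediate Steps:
R(H, l) = -4*(l + 10*H)/(-20 + H) (R(H, l) = -4*(l + 10*H)/(H - 20) = -4*(l + 10*H)/(-20 + H))
√((-29 + 99)*((-36 + 0)/(-51 - 56)) + R(-48, 85)) = √((-29 + 99)*((-36 + 0)/(-51 - 56)) + 4*(-1*85 - 10*(-48))/(-20 - 48)) = √(70*(-36/(-107)) + 4*(-85 + 480)/(-68)) = √(70*(-36*(-1/107)) + 4*(-1/68)*395) = √(70*(36/107) - 395/17) = √(2520/107 - 395/17) = √(575/1819) = 5*√41837/1819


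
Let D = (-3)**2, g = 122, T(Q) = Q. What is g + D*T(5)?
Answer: 167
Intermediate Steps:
D = 9
g + D*T(5) = 122 + 9*5 = 122 + 45 = 167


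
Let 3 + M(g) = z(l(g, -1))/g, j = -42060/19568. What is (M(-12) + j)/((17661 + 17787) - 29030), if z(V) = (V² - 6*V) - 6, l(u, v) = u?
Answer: -110801/31396856 ≈ -0.0035290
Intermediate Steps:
z(V) = -6 + V² - 6*V
j = -10515/4892 (j = -42060*1/19568 = -10515/4892 ≈ -2.1494)
M(g) = -3 + (-6 + g² - 6*g)/g
(M(-12) + j)/((17661 + 17787) - 29030) = ((-9 - 12 - 6/(-12)) - 10515/4892)/((17661 + 17787) - 29030) = ((-9 - 12 - 6*(-1/12)) - 10515/4892)/(35448 - 29030) = ((-9 - 12 + ½) - 10515/4892)/6418 = (-41/2 - 10515/4892)*(1/6418) = -110801/4892*1/6418 = -110801/31396856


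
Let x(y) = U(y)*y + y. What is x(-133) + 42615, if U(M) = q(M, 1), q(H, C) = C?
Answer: 42349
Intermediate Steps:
U(M) = 1
x(y) = 2*y (x(y) = 1*y + y = y + y = 2*y)
x(-133) + 42615 = 2*(-133) + 42615 = -266 + 42615 = 42349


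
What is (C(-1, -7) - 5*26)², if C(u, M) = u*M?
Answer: 15129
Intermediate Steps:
C(u, M) = M*u
(C(-1, -7) - 5*26)² = (-7*(-1) - 5*26)² = (7 - 130)² = (-123)² = 15129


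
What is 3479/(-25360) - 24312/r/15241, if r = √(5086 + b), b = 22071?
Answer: -3479/25360 - 24312*√27157/413899837 ≈ -0.14686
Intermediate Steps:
r = √27157 (r = √(5086 + 22071) = √27157 ≈ 164.79)
3479/(-25360) - 24312/r/15241 = 3479/(-25360) - 24312*√27157/27157/15241 = 3479*(-1/25360) - 24312*√27157/27157*(1/15241) = -3479/25360 - 24312*√27157/27157*(1/15241) = -3479/25360 - 24312*√27157/413899837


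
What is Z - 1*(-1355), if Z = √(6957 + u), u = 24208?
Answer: 1355 + √31165 ≈ 1531.5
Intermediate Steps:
Z = √31165 (Z = √(6957 + 24208) = √31165 ≈ 176.54)
Z - 1*(-1355) = √31165 - 1*(-1355) = √31165 + 1355 = 1355 + √31165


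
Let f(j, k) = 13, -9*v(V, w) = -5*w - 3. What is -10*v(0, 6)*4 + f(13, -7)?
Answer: -401/3 ≈ -133.67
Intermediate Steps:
v(V, w) = 1/3 + 5*w/9 (v(V, w) = -(-5*w - 3)/9 = -(-3 - 5*w)/9 = 1/3 + 5*w/9)
-10*v(0, 6)*4 + f(13, -7) = -10*(1/3 + (5/9)*6)*4 + 13 = -10*(1/3 + 10/3)*4 + 13 = -110*4/3 + 13 = -10*44/3 + 13 = -440/3 + 13 = -401/3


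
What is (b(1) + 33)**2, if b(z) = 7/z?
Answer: 1600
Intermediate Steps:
(b(1) + 33)**2 = (7/1 + 33)**2 = (7*1 + 33)**2 = (7 + 33)**2 = 40**2 = 1600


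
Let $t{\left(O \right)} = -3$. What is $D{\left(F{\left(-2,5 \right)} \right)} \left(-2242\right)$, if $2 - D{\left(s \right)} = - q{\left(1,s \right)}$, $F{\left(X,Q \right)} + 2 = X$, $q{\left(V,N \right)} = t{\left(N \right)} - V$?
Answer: $4484$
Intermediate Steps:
$q{\left(V,N \right)} = -3 - V$
$F{\left(X,Q \right)} = -2 + X$
$D{\left(s \right)} = -2$ ($D{\left(s \right)} = 2 - - (-3 - 1) = 2 - \left(-1\right) \left(-4\right) = 2 - 4 = -2$)
$D{\left(F{\left(-2,5 \right)} \right)} \left(-2242\right) = \left(-2\right) \left(-2242\right) = 4484$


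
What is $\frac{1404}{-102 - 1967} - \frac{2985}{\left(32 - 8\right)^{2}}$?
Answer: $- \frac{2328223}{397248} \approx -5.8609$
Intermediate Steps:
$\frac{1404}{-102 - 1967} - \frac{2985}{\left(32 - 8\right)^{2}} = \frac{1404}{-102 - 1967} - \frac{2985}{24^{2}} = \frac{1404}{-2069} - \frac{2985}{576} = 1404 \left(- \frac{1}{2069}\right) - \frac{995}{192} = - \frac{1404}{2069} - \frac{995}{192} = - \frac{2328223}{397248}$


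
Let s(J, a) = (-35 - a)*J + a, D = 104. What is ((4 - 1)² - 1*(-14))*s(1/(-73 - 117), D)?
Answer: 457677/190 ≈ 2408.8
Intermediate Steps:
s(J, a) = a + J*(-35 - a) (s(J, a) = J*(-35 - a) + a = a + J*(-35 - a))
((4 - 1)² - 1*(-14))*s(1/(-73 - 117), D) = ((4 - 1)² - 1*(-14))*(104 - 35/(-73 - 117) - 1*104/(-73 - 117)) = (3² + 14)*(104 - 35/(-190) - 1*104/(-190)) = (9 + 14)*(104 - 35*(-1/190) - 1*(-1/190)*104) = 23*(104 + 7/38 + 52/95) = 23*(19899/190) = 457677/190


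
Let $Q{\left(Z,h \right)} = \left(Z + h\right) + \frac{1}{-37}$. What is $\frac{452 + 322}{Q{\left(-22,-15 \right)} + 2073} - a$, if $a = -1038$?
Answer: $\frac{78222216}{75331} \approx 1038.4$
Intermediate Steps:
$Q{\left(Z,h \right)} = - \frac{1}{37} + Z + h$ ($Q{\left(Z,h \right)} = \left(Z + h\right) - \frac{1}{37} = - \frac{1}{37} + Z + h$)
$\frac{452 + 322}{Q{\left(-22,-15 \right)} + 2073} - a = \frac{452 + 322}{\left(- \frac{1}{37} - 22 - 15\right) + 2073} - -1038 = \frac{774}{- \frac{1370}{37} + 2073} + 1038 = \frac{774}{\frac{75331}{37}} + 1038 = 774 \cdot \frac{37}{75331} + 1038 = \frac{28638}{75331} + 1038 = \frac{78222216}{75331}$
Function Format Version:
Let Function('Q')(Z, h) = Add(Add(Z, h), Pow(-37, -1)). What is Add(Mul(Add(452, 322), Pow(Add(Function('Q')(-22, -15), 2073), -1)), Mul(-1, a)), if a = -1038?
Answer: Rational(78222216, 75331) ≈ 1038.4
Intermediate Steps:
Function('Q')(Z, h) = Add(Rational(-1, 37), Z, h) (Function('Q')(Z, h) = Add(Add(Z, h), Rational(-1, 37)) = Add(Rational(-1, 37), Z, h))
Add(Mul(Add(452, 322), Pow(Add(Function('Q')(-22, -15), 2073), -1)), Mul(-1, a)) = Add(Mul(Add(452, 322), Pow(Add(Add(Rational(-1, 37), -22, -15), 2073), -1)), Mul(-1, -1038)) = Add(Mul(774, Pow(Add(Rational(-1370, 37), 2073), -1)), 1038) = Add(Mul(774, Pow(Rational(75331, 37), -1)), 1038) = Add(Mul(774, Rational(37, 75331)), 1038) = Add(Rational(28638, 75331), 1038) = Rational(78222216, 75331)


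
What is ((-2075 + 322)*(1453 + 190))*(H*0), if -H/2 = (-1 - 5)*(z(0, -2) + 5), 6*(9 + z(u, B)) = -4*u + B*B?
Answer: 0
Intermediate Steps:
z(u, B) = -9 - 2*u/3 + B²/6 (z(u, B) = -9 + (-4*u + B*B)/6 = -9 + (-4*u + B²)/6 = -9 + (B² - 4*u)/6 = -9 + (-2*u/3 + B²/6) = -9 - 2*u/3 + B²/6)
H = -40 (H = -2*(-1 - 5)*((-9 - ⅔*0 + (⅙)*(-2)²) + 5) = -(-12)*((-9 + 0 + (⅙)*4) + 5) = -(-12)*((-9 + 0 + ⅔) + 5) = -(-12)*(-25/3 + 5) = -(-12)*(-10)/3 = -2*20 = -40)
((-2075 + 322)*(1453 + 190))*(H*0) = ((-2075 + 322)*(1453 + 190))*(-40*0) = -1753*1643*0 = -2880179*0 = 0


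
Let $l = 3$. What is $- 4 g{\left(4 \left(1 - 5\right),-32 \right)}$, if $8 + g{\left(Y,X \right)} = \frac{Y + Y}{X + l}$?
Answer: $\frac{800}{29} \approx 27.586$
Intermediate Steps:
$g{\left(Y,X \right)} = -8 + \frac{2 Y}{3 + X}$ ($g{\left(Y,X \right)} = -8 + \frac{Y + Y}{X + 3} = -8 + \frac{2 Y}{3 + X}$)
$- 4 g{\left(4 \left(1 - 5\right),-32 \right)} = - 4 \frac{2 \left(-12 + 4 \left(1 - 5\right) - -128\right)}{3 - 32} = - 4 \frac{2 \left(-12 + 4 \left(-4\right) + 128\right)}{-29} = - 4 \cdot 2 \left(- \frac{1}{29}\right) \left(-12 - 16 + 128\right) = - 4 \cdot 2 \left(- \frac{1}{29}\right) 100 = \left(-4\right) \left(- \frac{200}{29}\right) = \frac{800}{29}$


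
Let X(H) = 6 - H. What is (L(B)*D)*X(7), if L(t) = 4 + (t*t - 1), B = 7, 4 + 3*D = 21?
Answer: -884/3 ≈ -294.67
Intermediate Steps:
D = 17/3 (D = -4/3 + (⅓)*21 = -4/3 + 7 = 17/3 ≈ 5.6667)
L(t) = 3 + t² (L(t) = 4 + (t² - 1) = 4 + (-1 + t²) = 3 + t²)
(L(B)*D)*X(7) = ((3 + 7²)*(17/3))*(6 - 1*7) = ((3 + 49)*(17/3))*(6 - 7) = (52*(17/3))*(-1) = (884/3)*(-1) = -884/3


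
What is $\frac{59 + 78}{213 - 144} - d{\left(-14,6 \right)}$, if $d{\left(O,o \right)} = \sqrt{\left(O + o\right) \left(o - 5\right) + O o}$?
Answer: $\frac{137}{69} - 2 i \sqrt{23} \approx 1.9855 - 9.5917 i$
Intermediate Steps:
$d{\left(O,o \right)} = \sqrt{O o + \left(-5 + o\right) \left(O + o\right)}$ ($d{\left(O,o \right)} = \sqrt{\left(O + o\right) \left(-5 + o\right) + O o} = \sqrt{\left(-5 + o\right) \left(O + o\right) + O o} = \sqrt{O o + \left(-5 + o\right) \left(O + o\right)}$)
$\frac{59 + 78}{213 - 144} - d{\left(-14,6 \right)} = \frac{59 + 78}{213 - 144} - \sqrt{6^{2} - -70 - 30 + 2 \left(-14\right) 6} = \frac{137}{69} - \sqrt{36 + 70 - 30 - 168} = 137 \cdot \frac{1}{69} - \sqrt{-92} = \frac{137}{69} - 2 i \sqrt{23}$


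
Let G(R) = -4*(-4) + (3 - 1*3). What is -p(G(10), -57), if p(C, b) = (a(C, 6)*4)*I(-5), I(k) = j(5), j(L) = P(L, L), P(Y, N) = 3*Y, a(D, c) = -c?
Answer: 360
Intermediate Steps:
j(L) = 3*L
I(k) = 15 (I(k) = 3*5 = 15)
G(R) = 16 (G(R) = 16 + (3 - 3) = 16 + 0 = 16)
p(C, b) = -360 (p(C, b) = (-1*6*4)*15 = -6*4*15 = -24*15 = -360)
-p(G(10), -57) = -1*(-360) = 360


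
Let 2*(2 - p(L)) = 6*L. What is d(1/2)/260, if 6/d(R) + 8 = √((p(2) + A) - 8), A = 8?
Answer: -3/1105 - 3*I/4420 ≈ -0.0027149 - 0.00067873*I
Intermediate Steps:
p(L) = 2 - 3*L
d(R) = 3*(-8 - 2*I)/34 (d(R) = 6/(-8 + √(((2 - 3*2) + 8) - 8)) = 6/(-8 + √(((2 - 6) + 8) - 8)) = 6/(-8 + √((-4 + 8) - 8)) = 6/(-8 + √(4 - 8)) = 6/(-8 + √(-4)) = 6/(-8 + 2*I) = 6*((-8 - 2*I)/68) = 3*(-8 - 2*I)/34)
d(1/2)/260 = (-12/17 - 3*I/17)/260 = (-12/17 - 3*I/17)*(1/260) = -3/1105 - 3*I/4420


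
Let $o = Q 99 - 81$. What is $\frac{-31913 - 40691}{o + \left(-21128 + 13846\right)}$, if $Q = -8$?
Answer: $\frac{10372}{1165} \approx 8.903$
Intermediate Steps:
$o = -873$ ($o = \left(-8\right) 99 - 81 = -792 - 81 = -873$)
$\frac{-31913 - 40691}{o + \left(-21128 + 13846\right)} = \frac{-31913 - 40691}{-873 + \left(-21128 + 13846\right)} = - \frac{72604}{-873 - 7282} = - \frac{72604}{-8155} = \left(-72604\right) \left(- \frac{1}{8155}\right) = \frac{10372}{1165}$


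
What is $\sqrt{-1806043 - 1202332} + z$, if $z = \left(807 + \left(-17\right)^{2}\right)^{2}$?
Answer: $1201216 + 5 i \sqrt{120335} \approx 1.2012 \cdot 10^{6} + 1734.5 i$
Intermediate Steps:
$z = 1201216$ ($z = \left(807 + 289\right)^{2} = 1096^{2} = 1201216$)
$\sqrt{-1806043 - 1202332} + z = \sqrt{-1806043 - 1202332} + 1201216 = \sqrt{-3008375} + 1201216 = 5 i \sqrt{120335} + 1201216 = 1201216 + 5 i \sqrt{120335}$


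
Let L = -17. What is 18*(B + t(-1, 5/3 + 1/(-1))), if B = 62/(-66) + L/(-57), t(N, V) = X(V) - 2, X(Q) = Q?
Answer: -7428/209 ≈ -35.541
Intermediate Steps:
t(N, V) = -2 + V (t(N, V) = V - 2 = -2 + V)
B = -134/209 (B = 62/(-66) - 17/(-57) = 62*(-1/66) - 17*(-1/57) = -31/33 + 17/57 = -134/209 ≈ -0.64115)
18*(B + t(-1, 5/3 + 1/(-1))) = 18*(-134/209 + (-2 + (5/3 + 1/(-1)))) = 18*(-134/209 + (-2 + (5*(1/3) + 1*(-1)))) = 18*(-134/209 + (-2 + (5/3 - 1))) = 18*(-134/209 + (-2 + 2/3)) = 18*(-134/209 - 4/3) = 18*(-1238/627) = -7428/209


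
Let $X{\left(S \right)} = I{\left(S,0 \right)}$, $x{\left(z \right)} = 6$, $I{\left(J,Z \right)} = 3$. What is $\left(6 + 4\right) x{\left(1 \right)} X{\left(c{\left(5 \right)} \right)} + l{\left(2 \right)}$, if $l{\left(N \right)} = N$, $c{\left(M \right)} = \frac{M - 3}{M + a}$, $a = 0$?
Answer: $182$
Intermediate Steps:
$c{\left(M \right)} = \frac{-3 + M}{M}$ ($c{\left(M \right)} = \frac{M - 3}{M + 0} = \frac{-3 + M}{M}$)
$X{\left(S \right)} = 3$
$\left(6 + 4\right) x{\left(1 \right)} X{\left(c{\left(5 \right)} \right)} + l{\left(2 \right)} = \left(6 + 4\right) 6 \cdot 3 + 2 = 10 \cdot 6 \cdot 3 + 2 = 60 \cdot 3 + 2 = 180 + 2 = 182$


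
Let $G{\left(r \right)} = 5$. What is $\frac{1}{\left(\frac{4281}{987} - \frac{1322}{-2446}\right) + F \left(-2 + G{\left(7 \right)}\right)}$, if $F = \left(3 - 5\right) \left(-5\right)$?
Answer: $\frac{402367}{14033700} \approx 0.028671$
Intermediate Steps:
$F = 10$ ($F = \left(-2\right) \left(-5\right) = 10$)
$\frac{1}{\left(\frac{4281}{987} - \frac{1322}{-2446}\right) + F \left(-2 + G{\left(7 \right)}\right)} = \frac{1}{\left(\frac{4281}{987} - \frac{1322}{-2446}\right) + 10 \left(-2 + 5\right)} = \frac{1}{\left(4281 \cdot \frac{1}{987} - - \frac{661}{1223}\right) + 10 \cdot 3} = \frac{1}{\left(\frac{1427}{329} + \frac{661}{1223}\right) + 30} = \frac{1}{\frac{1962690}{402367} + 30} = \frac{1}{\frac{14033700}{402367}} = \frac{402367}{14033700}$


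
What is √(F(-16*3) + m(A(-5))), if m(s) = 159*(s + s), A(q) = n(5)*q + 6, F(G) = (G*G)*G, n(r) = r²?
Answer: I*√148434 ≈ 385.27*I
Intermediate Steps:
F(G) = G³ (F(G) = G²*G = G³)
A(q) = 6 + 25*q (A(q) = 5²*q + 6 = 25*q + 6 = 6 + 25*q)
m(s) = 318*s (m(s) = 159*(2*s) = 318*s)
√(F(-16*3) + m(A(-5))) = √((-16*3)³ + 318*(6 + 25*(-5))) = √((-48)³ + 318*(6 - 125)) = √(-110592 + 318*(-119)) = √(-110592 - 37842) = √(-148434) = I*√148434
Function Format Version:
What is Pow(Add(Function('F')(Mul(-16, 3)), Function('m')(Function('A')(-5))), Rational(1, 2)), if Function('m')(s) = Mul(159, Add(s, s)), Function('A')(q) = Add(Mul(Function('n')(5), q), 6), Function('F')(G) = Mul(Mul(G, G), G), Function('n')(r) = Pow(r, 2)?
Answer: Mul(I, Pow(148434, Rational(1, 2))) ≈ Mul(385.27, I)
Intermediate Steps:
Function('F')(G) = Pow(G, 3) (Function('F')(G) = Mul(Pow(G, 2), G) = Pow(G, 3))
Function('A')(q) = Add(6, Mul(25, q)) (Function('A')(q) = Add(Mul(Pow(5, 2), q), 6) = Add(Mul(25, q), 6) = Add(6, Mul(25, q)))
Function('m')(s) = Mul(318, s) (Function('m')(s) = Mul(159, Mul(2, s)) = Mul(318, s))
Pow(Add(Function('F')(Mul(-16, 3)), Function('m')(Function('A')(-5))), Rational(1, 2)) = Pow(Add(Pow(Mul(-16, 3), 3), Mul(318, Add(6, Mul(25, -5)))), Rational(1, 2)) = Pow(Add(Pow(-48, 3), Mul(318, Add(6, -125))), Rational(1, 2)) = Pow(Add(-110592, Mul(318, -119)), Rational(1, 2)) = Pow(Add(-110592, -37842), Rational(1, 2)) = Pow(-148434, Rational(1, 2)) = Mul(I, Pow(148434, Rational(1, 2)))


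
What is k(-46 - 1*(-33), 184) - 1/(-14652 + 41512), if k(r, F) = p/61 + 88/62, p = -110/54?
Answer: 1900643123/1371391020 ≈ 1.3859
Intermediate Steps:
p = -55/27 (p = -110*1/54 = -55/27 ≈ -2.0370)
k(r, F) = 70763/51057 (k(r, F) = -55/27/61 + 88/62 = -55/27*1/61 + 88*(1/62) = -55/1647 + 44/31 = 70763/51057)
k(-46 - 1*(-33), 184) - 1/(-14652 + 41512) = 70763/51057 - 1/(-14652 + 41512) = 70763/51057 - 1/26860 = 1900643123/1371391020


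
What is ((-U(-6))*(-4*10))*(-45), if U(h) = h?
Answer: 10800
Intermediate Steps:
((-U(-6))*(-4*10))*(-45) = ((-1*(-6))*(-4*10))*(-45) = (6*(-40))*(-45) = -240*(-45) = 10800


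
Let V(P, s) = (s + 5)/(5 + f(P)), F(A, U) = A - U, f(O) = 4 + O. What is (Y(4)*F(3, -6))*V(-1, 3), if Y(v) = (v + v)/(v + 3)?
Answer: 72/7 ≈ 10.286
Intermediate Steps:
Y(v) = 2*v/(3 + v) (Y(v) = (2*v)/(3 + v) = 2*v/(3 + v))
V(P, s) = (5 + s)/(9 + P) (V(P, s) = (s + 5)/(5 + (4 + P)) = (5 + s)/(9 + P))
(Y(4)*F(3, -6))*V(-1, 3) = ((2*4/(3 + 4))*(3 - 1*(-6)))*((5 + 3)/(9 - 1)) = ((2*4/7)*(3 + 6))*(8/8) = ((2*4*(⅐))*9)*((⅛)*8) = ((8/7)*9)*1 = (72/7)*1 = 72/7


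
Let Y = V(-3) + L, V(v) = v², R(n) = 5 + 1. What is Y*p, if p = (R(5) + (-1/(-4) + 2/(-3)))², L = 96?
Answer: 157115/48 ≈ 3273.2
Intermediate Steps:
R(n) = 6
p = 4489/144 (p = (6 + (-1/(-4) + 2/(-3)))² = (6 + (-1*(-¼) + 2*(-⅓)))² = (6 + (¼ - ⅔))² = (6 - 5/12)² = (67/12)² = 4489/144 ≈ 31.174)
Y = 105 (Y = (-3)² + 96 = 9 + 96 = 105)
Y*p = 105*(4489/144) = 157115/48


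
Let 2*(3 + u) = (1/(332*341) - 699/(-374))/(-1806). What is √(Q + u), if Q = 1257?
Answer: √3787526028536622515913/1737917412 ≈ 35.412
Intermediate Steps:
u = -20858606015/6951669648 (u = -3 + ((1/(332*341) - 699/(-374))/(-1806))/2 = -3 + (((1/332)*(1/341) - 699*(-1/374))*(-1/1806))/2 = -3 + ((1/113212 + 699/374)*(-1/1806))/2 = -3 + ((3597071/1924604)*(-1/1806))/2 = -3 + (½)*(-3597071/3475834824) = -3 - 3597071/6951669648 = -20858606015/6951669648 ≈ -3.0005)
√(Q + u) = √(1257 - 20858606015/6951669648) = √(8717390141521/6951669648) = √3787526028536622515913/1737917412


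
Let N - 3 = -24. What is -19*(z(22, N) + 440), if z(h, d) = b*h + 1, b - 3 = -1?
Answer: -9215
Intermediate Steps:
N = -21 (N = 3 - 24 = -21)
b = 2 (b = 3 - 1 = 2)
z(h, d) = 1 + 2*h (z(h, d) = 2*h + 1 = 1 + 2*h)
-19*(z(22, N) + 440) = -19*((1 + 2*22) + 440) = -19*((1 + 44) + 440) = -19*(45 + 440) = -19*485 = -9215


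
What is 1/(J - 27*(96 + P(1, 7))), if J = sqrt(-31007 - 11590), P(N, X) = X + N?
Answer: -312/880829 - I*sqrt(4733)/2642487 ≈ -0.00035421 - 2.6035e-5*I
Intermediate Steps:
P(N, X) = N + X
J = 3*I*sqrt(4733) (J = sqrt(-42597) = 3*I*sqrt(4733) ≈ 206.39*I)
1/(J - 27*(96 + P(1, 7))) = 1/(3*I*sqrt(4733) - 27*(96 + (1 + 7))) = 1/(3*I*sqrt(4733) - 27*(96 + 8)) = 1/(3*I*sqrt(4733) - 27*104) = 1/(3*I*sqrt(4733) - 2808) = 1/(-2808 + 3*I*sqrt(4733))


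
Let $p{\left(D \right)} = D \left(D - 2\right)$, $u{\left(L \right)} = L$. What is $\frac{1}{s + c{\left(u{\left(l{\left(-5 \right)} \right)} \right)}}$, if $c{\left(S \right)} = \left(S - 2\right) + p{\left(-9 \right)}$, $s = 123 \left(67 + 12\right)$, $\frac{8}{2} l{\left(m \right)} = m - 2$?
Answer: $\frac{4}{39249} \approx 0.00010191$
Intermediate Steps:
$l{\left(m \right)} = - \frac{1}{2} + \frac{m}{4}$ ($l{\left(m \right)} = \frac{m - 2}{4} = \frac{-2 + m}{4} = - \frac{1}{2} + \frac{m}{4}$)
$p{\left(D \right)} = D \left(-2 + D\right)$
$s = 9717$ ($s = 123 \cdot 79 = 9717$)
$c{\left(S \right)} = 97 + S$ ($c{\left(S \right)} = \left(S - 2\right) - 9 \left(-2 - 9\right) = \left(-2 + S\right) - -99 = \left(-2 + S\right) + 99 = 97 + S$)
$\frac{1}{s + c{\left(u{\left(l{\left(-5 \right)} \right)} \right)}} = \frac{1}{9717 + \left(97 + \left(- \frac{1}{2} + \frac{1}{4} \left(-5\right)\right)\right)} = \frac{1}{9717 + \left(97 - \frac{7}{4}\right)} = \frac{1}{9717 + \frac{381}{4}} = \frac{1}{\frac{39249}{4}} = \frac{4}{39249}$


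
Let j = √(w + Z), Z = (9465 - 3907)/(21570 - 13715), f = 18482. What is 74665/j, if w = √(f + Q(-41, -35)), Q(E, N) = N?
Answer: 74665*√7855/√(5558 + 7855*√18447) ≈ 6390.1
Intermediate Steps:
Z = 5558/7855 ≈ 0.70757
w = √18447 (w = √(18482 - 35) = √18447 ≈ 135.82)
j = √(5558/7855 + √18447) (j = √(√18447 + 5558/7855) = √(5558/7855 + √18447) ≈ 11.684)
74665/j = 74665/((√(43658090 + 61701025*√18447)/7855)) = 74665*(7855/√(43658090 + 61701025*√18447)) = 586493575/√(43658090 + 61701025*√18447)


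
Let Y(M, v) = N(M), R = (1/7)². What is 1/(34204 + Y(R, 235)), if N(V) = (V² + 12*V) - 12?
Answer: 2401/82095581 ≈ 2.9246e-5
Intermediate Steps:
N(V) = -12 + V² + 12*V
R = 1/49 (R = (⅐)² = 1/49 ≈ 0.020408)
Y(M, v) = -12 + M² + 12*M
1/(34204 + Y(R, 235)) = 1/(34204 + (-12 + (1/49)² + 12*(1/49))) = 1/(34204 + (-12 + 1/2401 + 12/49)) = 1/(34204 - 28223/2401) = 1/(82095581/2401) = 2401/82095581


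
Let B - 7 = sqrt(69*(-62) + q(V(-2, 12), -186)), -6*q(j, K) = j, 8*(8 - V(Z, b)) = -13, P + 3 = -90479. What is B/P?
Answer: -1/12926 - I*sqrt(616263)/1085784 ≈ -7.7363e-5 - 0.000723*I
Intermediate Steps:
P = -90482 (P = -3 - 90479 = -90482)
V(Z, b) = 77/8 (V(Z, b) = 8 - 1/8*(-13) = 8 + 13/8 = 77/8)
q(j, K) = -j/6
B = 7 + I*sqrt(616263)/12 (B = 7 + sqrt(69*(-62) - 1/6*77/8) = 7 + sqrt(-4278 - 77/48) = 7 + sqrt(-205421/48) = 7 + I*sqrt(616263)/12 ≈ 7.0 + 65.419*I)
B/P = (7 + I*sqrt(616263)/12)/(-90482) = (7 + I*sqrt(616263)/12)*(-1/90482) = -1/12926 - I*sqrt(616263)/1085784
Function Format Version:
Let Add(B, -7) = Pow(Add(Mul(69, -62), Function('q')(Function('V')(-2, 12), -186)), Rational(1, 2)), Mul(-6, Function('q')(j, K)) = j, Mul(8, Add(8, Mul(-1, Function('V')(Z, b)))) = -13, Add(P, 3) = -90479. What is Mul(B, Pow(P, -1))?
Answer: Add(Rational(-1, 12926), Mul(Rational(-1, 1085784), I, Pow(616263, Rational(1, 2)))) ≈ Add(-7.7363e-5, Mul(-0.00072300, I))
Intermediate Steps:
P = -90482 (P = Add(-3, -90479) = -90482)
Function('V')(Z, b) = Rational(77, 8) (Function('V')(Z, b) = Add(8, Mul(Rational(-1, 8), -13)) = Add(8, Rational(13, 8)) = Rational(77, 8))
Function('q')(j, K) = Mul(Rational(-1, 6), j)
B = Add(7, Mul(Rational(1, 12), I, Pow(616263, Rational(1, 2)))) (B = Add(7, Pow(Add(Mul(69, -62), Mul(Rational(-1, 6), Rational(77, 8))), Rational(1, 2))) = Add(7, Pow(Add(-4278, Rational(-77, 48)), Rational(1, 2))) = Add(7, Pow(Rational(-205421, 48), Rational(1, 2))) = Add(7, Mul(Rational(1, 12), I, Pow(616263, Rational(1, 2)))) ≈ Add(7.0000, Mul(65.419, I)))
Mul(B, Pow(P, -1)) = Mul(Add(7, Mul(Rational(1, 12), I, Pow(616263, Rational(1, 2)))), Pow(-90482, -1)) = Mul(Add(7, Mul(Rational(1, 12), I, Pow(616263, Rational(1, 2)))), Rational(-1, 90482)) = Add(Rational(-1, 12926), Mul(Rational(-1, 1085784), I, Pow(616263, Rational(1, 2))))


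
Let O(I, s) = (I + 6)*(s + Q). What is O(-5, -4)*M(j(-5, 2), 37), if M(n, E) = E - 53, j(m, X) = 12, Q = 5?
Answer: -16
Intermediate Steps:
M(n, E) = -53 + E
O(I, s) = (5 + s)*(6 + I) (O(I, s) = (I + 6)*(s + 5) = (6 + I)*(5 + s) = (5 + s)*(6 + I))
O(-5, -4)*M(j(-5, 2), 37) = (30 + 5*(-5) + 6*(-4) - 5*(-4))*(-53 + 37) = (30 - 25 - 24 + 20)*(-16) = 1*(-16) = -16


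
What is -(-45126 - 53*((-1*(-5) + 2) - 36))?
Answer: 43589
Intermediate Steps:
-(-45126 - 53*((-1*(-5) + 2) - 36)) = -(-45126 - 53*((5 + 2) - 36)) = -(-45126 - 53*(7 - 36)) = -(-45126 - 53*(-29)) = -(-45126 - 1*(-1537)) = -(-45126 + 1537) = -1*(-43589) = 43589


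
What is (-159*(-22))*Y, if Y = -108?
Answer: -377784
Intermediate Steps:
(-159*(-22))*Y = -159*(-22)*(-108) = 3498*(-108) = -377784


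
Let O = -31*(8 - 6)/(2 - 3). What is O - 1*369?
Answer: -307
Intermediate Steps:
O = 62 (O = -62/(-1) = -62*(-1) = -31*(-2) = 62)
O - 1*369 = 62 - 1*369 = 62 - 369 = -307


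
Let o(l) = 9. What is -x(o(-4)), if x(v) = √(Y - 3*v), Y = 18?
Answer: -3*I ≈ -3.0*I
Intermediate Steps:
x(v) = √(18 - 3*v)
-x(o(-4)) = -√(18 - 3*9) = -√(18 - 27) = -√(-9) = -3*I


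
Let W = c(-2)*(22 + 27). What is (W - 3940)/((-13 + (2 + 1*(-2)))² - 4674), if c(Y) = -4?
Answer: 4136/4505 ≈ 0.91809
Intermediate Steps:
W = -196 (W = -4*(22 + 27) = -4*49 = -196)
(W - 3940)/((-13 + (2 + 1*(-2)))² - 4674) = (-196 - 3940)/((-13 + (2 + 1*(-2)))² - 4674) = -4136/((-13 + (2 - 2))² - 4674) = -4136/((-13 + 0)² - 4674) = -4136/((-13)² - 4674) = -4136/(169 - 4674) = -4136/(-4505) = -4136*(-1/4505) = 4136/4505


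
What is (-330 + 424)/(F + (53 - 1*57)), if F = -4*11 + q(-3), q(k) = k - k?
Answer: -47/24 ≈ -1.9583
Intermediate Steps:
q(k) = 0
F = -44 (F = -4*11 + 0 = -44 + 0 = -44)
(-330 + 424)/(F + (53 - 1*57)) = (-330 + 424)/(-44 + (53 - 1*57)) = 94/(-44 + (53 - 57)) = 94/(-44 - 4) = 94/(-48) = 94*(-1/48) = -47/24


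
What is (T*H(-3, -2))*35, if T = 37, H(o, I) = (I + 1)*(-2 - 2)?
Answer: 5180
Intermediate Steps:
H(o, I) = -4 - 4*I (H(o, I) = (1 + I)*(-4) = -4 - 4*I)
(T*H(-3, -2))*35 = (37*(-4 - 4*(-2)))*35 = (37*(-4 + 8))*35 = (37*4)*35 = 148*35 = 5180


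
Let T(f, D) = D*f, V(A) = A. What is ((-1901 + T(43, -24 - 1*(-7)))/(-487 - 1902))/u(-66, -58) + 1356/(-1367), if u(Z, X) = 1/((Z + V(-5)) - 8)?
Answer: -287477060/3265763 ≈ -88.028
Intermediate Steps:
u(Z, X) = 1/(-13 + Z) (u(Z, X) = 1/((Z - 5) - 8) = 1/((-5 + Z) - 8) = 1/(-13 + Z))
((-1901 + T(43, -24 - 1*(-7)))/(-487 - 1902))/u(-66, -58) + 1356/(-1367) = ((-1901 + (-24 - 1*(-7))*43)/(-487 - 1902))/(1/(-13 - 66)) + 1356/(-1367) = ((-1901 + (-24 + 7)*43)/(-2389))/(1/(-79)) + 1356*(-1/1367) = ((-1901 - 17*43)*(-1/2389))/(-1/79) - 1356/1367 = ((-1901 - 731)*(-1/2389))*(-79) - 1356/1367 = -2632*(-1/2389)*(-79) - 1356/1367 = (2632/2389)*(-79) - 1356/1367 = -207928/2389 - 1356/1367 = -287477060/3265763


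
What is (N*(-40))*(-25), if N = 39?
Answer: 39000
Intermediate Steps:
(N*(-40))*(-25) = (39*(-40))*(-25) = -1560*(-25) = 39000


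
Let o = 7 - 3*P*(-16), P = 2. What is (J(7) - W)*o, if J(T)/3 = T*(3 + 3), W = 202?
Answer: -7828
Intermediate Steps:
J(T) = 18*T (J(T) = 3*(T*(3 + 3)) = 3*(T*6) = 3*(6*T) = 18*T)
o = 103 (o = 7 - 3*2*(-16) = 7 - 6*(-16) = 7 + 96 = 103)
(J(7) - W)*o = (18*7 - 1*202)*103 = (126 - 202)*103 = -76*103 = -7828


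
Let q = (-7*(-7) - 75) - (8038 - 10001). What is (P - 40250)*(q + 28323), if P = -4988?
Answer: -1368901880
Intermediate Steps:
q = 1937 (q = (49 - 75) - 1*(-1963) = -26 + 1963 = 1937)
(P - 40250)*(q + 28323) = (-4988 - 40250)*(1937 + 28323) = -45238*30260 = -1368901880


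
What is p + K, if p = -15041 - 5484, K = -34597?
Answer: -55122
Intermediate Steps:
p = -20525
p + K = -20525 - 34597 = -55122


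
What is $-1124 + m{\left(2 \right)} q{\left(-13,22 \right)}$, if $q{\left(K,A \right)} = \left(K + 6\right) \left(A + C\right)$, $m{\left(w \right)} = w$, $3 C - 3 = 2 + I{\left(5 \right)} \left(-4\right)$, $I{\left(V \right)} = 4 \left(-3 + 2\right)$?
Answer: $-1530$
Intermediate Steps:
$I{\left(V \right)} = -4$ ($I{\left(V \right)} = 4 \left(-1\right) = -4$)
$C = 7$ ($C = 1 + \frac{2 - -16}{3} = 1 + \frac{2 + 16}{3} = 1 + \frac{1}{3} \cdot 18 = 1 + 6 = 7$)
$q{\left(K,A \right)} = \left(6 + K\right) \left(7 + A\right)$ ($q{\left(K,A \right)} = \left(K + 6\right) \left(A + 7\right) = \left(6 + K\right) \left(7 + A\right)$)
$-1124 + m{\left(2 \right)} q{\left(-13,22 \right)} = -1124 + 2 \left(42 + 6 \cdot 22 + 7 \left(-13\right) + 22 \left(-13\right)\right) = -1124 + 2 \left(42 + 132 - 91 - 286\right) = -1124 + 2 \left(-203\right) = -1124 - 406 = -1530$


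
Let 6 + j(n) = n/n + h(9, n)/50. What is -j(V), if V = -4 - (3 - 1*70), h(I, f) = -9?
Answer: 259/50 ≈ 5.1800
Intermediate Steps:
V = 63 (V = -4 - (3 - 70) = -4 - 1*(-67) = -4 + 67 = 63)
j(n) = -259/50 (j(n) = -6 + (n/n - 9/50) = -6 + (1 - 9*1/50) = -6 + (1 - 9/50) = -6 + 41/50 = -259/50)
-j(V) = -1*(-259/50) = 259/50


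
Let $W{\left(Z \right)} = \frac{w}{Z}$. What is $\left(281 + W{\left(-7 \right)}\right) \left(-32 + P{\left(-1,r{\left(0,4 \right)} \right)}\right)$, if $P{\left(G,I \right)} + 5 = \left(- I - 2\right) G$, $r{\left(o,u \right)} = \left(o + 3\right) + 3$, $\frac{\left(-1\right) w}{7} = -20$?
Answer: $-7569$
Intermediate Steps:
$w = 140$ ($w = \left(-7\right) \left(-20\right) = 140$)
$r{\left(o,u \right)} = 6 + o$ ($r{\left(o,u \right)} = \left(3 + o\right) + 3 = 6 + o$)
$P{\left(G,I \right)} = -5 + G \left(-2 - I\right)$ ($P{\left(G,I \right)} = -5 + \left(- I - 2\right) G = -5 + \left(-2 - I\right) G = -5 + G \left(-2 - I\right)$)
$W{\left(Z \right)} = \frac{140}{Z}$
$\left(281 + W{\left(-7 \right)}\right) \left(-32 + P{\left(-1,r{\left(0,4 \right)} \right)}\right) = \left(281 + \frac{140}{-7}\right) \left(-32 - \left(3 - \left(6 + 0\right)\right)\right) = \left(281 + 140 \left(- \frac{1}{7}\right)\right) \left(-32 - \left(3 - 6\right)\right) = \left(281 - 20\right) \left(-32 + \left(-5 + 2 + 6\right)\right) = 261 \left(-32 + 3\right) = 261 \left(-29\right) = -7569$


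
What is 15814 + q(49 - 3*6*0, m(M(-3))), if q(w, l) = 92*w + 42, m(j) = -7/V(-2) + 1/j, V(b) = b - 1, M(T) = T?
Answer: 20364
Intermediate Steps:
V(b) = -1 + b
m(j) = 7/3 + 1/j (m(j) = -7/(-1 - 2) + 1/j = -7/(-3) + 1/j = -7*(-1/3) + 1/j = 7/3 + 1/j)
q(w, l) = 42 + 92*w
15814 + q(49 - 3*6*0, m(M(-3))) = 15814 + (42 + 92*(49 - 3*6*0)) = 15814 + (42 + 92*(49 - 18*0)) = 15814 + (42 + 92*(49 - 1*0)) = 15814 + (42 + 92*(49 + 0)) = 15814 + (42 + 92*49) = 15814 + (42 + 4508) = 15814 + 4550 = 20364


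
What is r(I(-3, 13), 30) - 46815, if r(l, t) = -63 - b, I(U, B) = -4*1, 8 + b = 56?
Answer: -46926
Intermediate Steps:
b = 48 (b = -8 + 56 = 48)
I(U, B) = -4
r(l, t) = -111 (r(l, t) = -63 - 1*48 = -63 - 48 = -111)
r(I(-3, 13), 30) - 46815 = -111 - 46815 = -46926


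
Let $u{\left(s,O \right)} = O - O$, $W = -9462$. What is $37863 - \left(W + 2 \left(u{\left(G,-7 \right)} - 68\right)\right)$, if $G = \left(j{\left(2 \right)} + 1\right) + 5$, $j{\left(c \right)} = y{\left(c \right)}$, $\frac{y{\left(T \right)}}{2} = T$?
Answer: $47461$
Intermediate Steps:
$y{\left(T \right)} = 2 T$
$j{\left(c \right)} = 2 c$
$G = 10$ ($G = \left(2 \cdot 2 + 1\right) + 5 = \left(4 + 1\right) + 5 = 5 + 5 = 10$)
$u{\left(s,O \right)} = 0$
$37863 - \left(W + 2 \left(u{\left(G,-7 \right)} - 68\right)\right) = 37863 - \left(-9462 + 2 \left(0 - 68\right)\right) = 37863 + \left(\left(-2\right) \left(-68\right) + 9462\right) = 37863 + \left(136 + 9462\right) = 37863 + 9598 = 47461$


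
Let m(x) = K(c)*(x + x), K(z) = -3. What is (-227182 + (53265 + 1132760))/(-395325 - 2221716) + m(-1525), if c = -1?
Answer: 23944966307/2617041 ≈ 9149.6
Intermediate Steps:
m(x) = -6*x (m(x) = -3*(x + x) = -6*x)
(-227182 + (53265 + 1132760))/(-395325 - 2221716) + m(-1525) = (-227182 + (53265 + 1132760))/(-395325 - 2221716) - 6*(-1525) = (-227182 + 1186025)/(-2617041) + 9150 = 958843*(-1/2617041) + 9150 = -958843/2617041 + 9150 = 23944966307/2617041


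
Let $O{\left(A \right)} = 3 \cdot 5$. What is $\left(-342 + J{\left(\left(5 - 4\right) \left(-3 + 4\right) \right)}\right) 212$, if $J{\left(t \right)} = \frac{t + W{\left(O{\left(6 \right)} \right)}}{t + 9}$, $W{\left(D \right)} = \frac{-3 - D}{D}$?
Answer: $- \frac{1812706}{25} \approx -72508.0$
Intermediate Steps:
$O{\left(A \right)} = 15$
$W{\left(D \right)} = \frac{-3 - D}{D}$
$J{\left(t \right)} = \frac{- \frac{6}{5} + t}{9 + t}$ ($J{\left(t \right)} = \frac{t + \frac{-3 - 15}{15}}{t + 9} = \frac{t + \frac{-3 - 15}{15}}{9 + t} = \frac{t + \frac{1}{15} \left(-18\right)}{9 + t} = \frac{t - \frac{6}{5}}{9 + t} = \frac{- \frac{6}{5} + t}{9 + t}$)
$\left(-342 + J{\left(\left(5 - 4\right) \left(-3 + 4\right) \right)}\right) 212 = \left(-342 + \frac{- \frac{6}{5} + \left(5 - 4\right) \left(-3 + 4\right)}{9 + \left(5 - 4\right) \left(-3 + 4\right)}\right) 212 = \left(-342 + \frac{- \frac{6}{5} + 1 \cdot 1}{9 + 1 \cdot 1}\right) 212 = \left(-342 + \frac{- \frac{6}{5} + 1}{9 + 1}\right) 212 = \left(-342 + \frac{1}{10} \left(- \frac{1}{5}\right)\right) 212 = \left(-342 - \frac{1}{50}\right) 212 = \left(- \frac{17101}{50}\right) 212 = - \frac{1812706}{25}$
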